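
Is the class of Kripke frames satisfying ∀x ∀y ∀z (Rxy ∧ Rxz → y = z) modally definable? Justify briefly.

Yes: it is partial functionality, defined by the CD schema ◇p → □p.
Suppose ◇p→□p is valid. Take Rxy, Rxz and set V(p)={y}. Then ◇p at x, so □p at x, so p at z, i.e. z=y.

Yes, by ◇p → □p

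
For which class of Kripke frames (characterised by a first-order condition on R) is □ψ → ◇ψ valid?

Suppose □ψ→◇ψ is valid. At any x set V(ψ)=W. Then □ψ at x, so ◇ψ at x, so x has a successor.
The converse is a direct semantic check.
So the correspondent is seriality.

seriality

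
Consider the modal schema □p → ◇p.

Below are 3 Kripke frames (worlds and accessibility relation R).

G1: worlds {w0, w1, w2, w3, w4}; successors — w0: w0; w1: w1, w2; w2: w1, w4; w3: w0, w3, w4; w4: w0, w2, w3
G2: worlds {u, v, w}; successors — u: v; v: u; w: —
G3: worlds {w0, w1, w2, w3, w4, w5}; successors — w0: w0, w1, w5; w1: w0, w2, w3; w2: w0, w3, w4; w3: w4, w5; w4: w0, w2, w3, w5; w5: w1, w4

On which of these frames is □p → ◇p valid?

G1, G3

This is the axiom for seriality; its first-order frame correspondent is ∀x ∃y Rxy.
G1: condition met.
G2: fails — world w has no successor.
G3: condition met.
Valid on: G1, G3.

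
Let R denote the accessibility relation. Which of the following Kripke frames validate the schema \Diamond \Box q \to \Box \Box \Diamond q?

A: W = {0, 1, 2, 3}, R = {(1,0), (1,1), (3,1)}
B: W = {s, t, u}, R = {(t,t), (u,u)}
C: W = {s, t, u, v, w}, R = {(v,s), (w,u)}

B, C

Frame correspondent (Sahlqvist): \forall x \forall y \forall z ((xRy \wedge x R^2 z) \to \exists w (yRw \wedge zRw)) — i.e. a generalized confluence (Geach) condition.
A: fails — 1R0, 1R²0 but no w with 0Rw and 0Rw.
B: condition met.
C: condition met.
Valid on: B, C.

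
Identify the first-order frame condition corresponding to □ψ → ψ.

This is the T axiom.
It corresponds to reflexivity: ∀x Rxx.

Reflexivity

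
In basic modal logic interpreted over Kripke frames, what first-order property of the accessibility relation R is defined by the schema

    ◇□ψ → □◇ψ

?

Suppose ◇□ψ→□◇ψ is valid. Take Rxy, Rxz and set V(ψ)={w : Ryw}. Then □ψ at y so ◇□ψ at x, so □◇ψ at x, so ◇ψ at z, giving w with Rzw and Ryw.

Convergence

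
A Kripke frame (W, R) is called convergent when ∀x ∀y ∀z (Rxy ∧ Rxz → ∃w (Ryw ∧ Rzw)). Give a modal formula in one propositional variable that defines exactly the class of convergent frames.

The condition is convergence. The .2 schema ◇□p → □◇p defines it.
Suppose ◇□p→□◇p is valid. Take Rxy, Rxz and set V(p)={w : Ryw}. Then □p at y so ◇□p at x, so □◇p at x, so ◇p at z, giving w with Rzw and Ryw.

◇□p → □◇p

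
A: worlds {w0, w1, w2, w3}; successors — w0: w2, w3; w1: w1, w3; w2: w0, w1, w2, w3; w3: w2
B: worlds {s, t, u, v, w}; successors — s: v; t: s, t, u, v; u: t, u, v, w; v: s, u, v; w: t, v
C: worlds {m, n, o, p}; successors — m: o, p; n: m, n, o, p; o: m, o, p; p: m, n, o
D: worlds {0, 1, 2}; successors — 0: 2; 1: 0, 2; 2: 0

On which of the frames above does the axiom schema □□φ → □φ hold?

The schema corresponds to density: ∀x ∀y (Rxy → ∃z (Rxz ∧ Rzy)).
A: satisfies the condition.
B: satisfies the condition.
C: satisfies the condition.
D: fails — R20 but no z with R2z and Rz0.
Valid on: A, B, C.

A, B, C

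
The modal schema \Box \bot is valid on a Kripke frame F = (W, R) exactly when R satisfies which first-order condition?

□⊥ is valid iff no world has any successor (otherwise □⊥ fails at any world with one).
Conversely, on a frame with emptiness of R the schema holds at every world under every valuation.
Frame condition: \forall x \forall y \neg Rxy.

Emptiness of R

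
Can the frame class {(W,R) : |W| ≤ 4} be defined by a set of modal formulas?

Not definable by any modal formula

Any modally definable frame class is closed under disjoint unions.
Any modal formula valid on each of 5 disjoint one-world frames is valid on their disjoint union (validity is preserved under disjoint unions). Each one-world frame has |W|=1≤4, but the union has |W|=5.
So no modal formula (or set of formulas) defines exactly the |W|≤4 frames.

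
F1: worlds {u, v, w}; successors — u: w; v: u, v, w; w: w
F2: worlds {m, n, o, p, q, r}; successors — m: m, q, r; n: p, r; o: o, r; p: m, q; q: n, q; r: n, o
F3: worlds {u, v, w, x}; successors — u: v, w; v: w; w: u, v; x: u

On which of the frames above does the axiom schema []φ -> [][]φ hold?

The schema corresponds to transitivity: forall x forall y forall z (Rxy & Ryz -> Rxz).
F1: holds.
F2: fails — Rnr and Rrn but not Rnn.
F3: fails — Rwu and Ruw but not Rww.
Valid on: F1.

F1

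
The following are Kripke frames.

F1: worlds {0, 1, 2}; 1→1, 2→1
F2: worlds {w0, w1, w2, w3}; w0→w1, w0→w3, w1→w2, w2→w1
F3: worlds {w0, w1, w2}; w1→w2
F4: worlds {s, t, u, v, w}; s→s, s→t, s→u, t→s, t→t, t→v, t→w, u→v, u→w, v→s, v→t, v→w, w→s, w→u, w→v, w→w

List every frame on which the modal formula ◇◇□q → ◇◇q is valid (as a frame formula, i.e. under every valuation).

F1, F3, F4

The schema corresponds to a generalized confluence (Geach) condition: ∀x ∀y (xR²y → ∃w (yRw ∧ xR²w)).
F1: holds.
F2: fails — w0R²w2 but no w with w2Rw and w0R²w.
F3: holds.
F4: holds.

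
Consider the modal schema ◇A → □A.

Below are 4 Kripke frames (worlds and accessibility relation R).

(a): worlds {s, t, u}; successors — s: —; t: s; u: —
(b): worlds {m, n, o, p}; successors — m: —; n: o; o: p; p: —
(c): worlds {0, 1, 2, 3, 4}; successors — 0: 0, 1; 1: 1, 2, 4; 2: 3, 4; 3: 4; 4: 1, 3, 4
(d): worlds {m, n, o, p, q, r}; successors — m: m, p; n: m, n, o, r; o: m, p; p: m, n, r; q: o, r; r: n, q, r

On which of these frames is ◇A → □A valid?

The schema corresponds to partial functionality: ∀x ∀y ∀z (Rxy ∧ Rxz → y = z).
(a): ✓.
(b): ✓.
(c): fails — 0 sees both 0 and 1.
(d): fails — m sees both m and p.
Valid on: (a), (b).

(a), (b)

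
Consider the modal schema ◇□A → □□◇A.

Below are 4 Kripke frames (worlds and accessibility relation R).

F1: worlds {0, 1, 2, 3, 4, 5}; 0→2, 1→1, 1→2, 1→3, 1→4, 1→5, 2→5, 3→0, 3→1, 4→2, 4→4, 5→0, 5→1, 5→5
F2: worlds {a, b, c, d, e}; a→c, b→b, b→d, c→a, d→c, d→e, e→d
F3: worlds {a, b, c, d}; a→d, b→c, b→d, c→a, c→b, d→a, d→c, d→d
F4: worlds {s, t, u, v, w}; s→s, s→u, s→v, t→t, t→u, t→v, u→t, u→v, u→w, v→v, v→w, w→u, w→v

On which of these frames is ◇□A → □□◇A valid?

F4

The schema corresponds to a generalized confluence (Geach) condition: ∀x ∀y ∀z ((xRy ∧ xR²z) → ∃w (yRw ∧ zRw)).
F1: fails — 1R2, 1R²0 but no w with 2Rw and 0Rw.
F2: fails — aRc, aR²a but no w with cRw and aRw.
F3: fails — bRc, bR²a but no w with cRw and aRw.
F4: ✓.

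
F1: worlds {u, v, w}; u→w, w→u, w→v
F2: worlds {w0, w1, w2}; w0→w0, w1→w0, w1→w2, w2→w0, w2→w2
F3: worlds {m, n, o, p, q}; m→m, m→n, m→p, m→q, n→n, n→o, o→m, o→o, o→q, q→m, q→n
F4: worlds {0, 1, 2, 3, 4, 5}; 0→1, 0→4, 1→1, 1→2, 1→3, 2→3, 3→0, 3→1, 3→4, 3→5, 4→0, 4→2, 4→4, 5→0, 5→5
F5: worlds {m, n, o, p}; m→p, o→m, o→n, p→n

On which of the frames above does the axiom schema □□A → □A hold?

Frame correspondent (Sahlqvist): ∀x ∀y (Rxy → ∃z (Rxz ∧ Rzy)) — i.e. density.
F1: fails — Rwu but no z with Rwz and Rzu.
F2: condition met.
F3: condition met.
F4: fails — R23 but no z with R2z and Rz3.
F5: fails — Rom but no z with Roz and Rzm.
Valid on: F2, F3.

F2, F3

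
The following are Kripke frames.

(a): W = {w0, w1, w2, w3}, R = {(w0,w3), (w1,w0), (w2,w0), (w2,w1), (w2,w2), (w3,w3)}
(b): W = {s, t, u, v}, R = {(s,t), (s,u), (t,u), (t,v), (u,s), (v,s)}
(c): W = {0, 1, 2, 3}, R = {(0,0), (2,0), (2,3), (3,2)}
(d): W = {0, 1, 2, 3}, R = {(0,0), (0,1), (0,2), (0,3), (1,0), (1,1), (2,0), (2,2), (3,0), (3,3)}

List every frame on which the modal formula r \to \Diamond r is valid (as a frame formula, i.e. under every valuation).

(d)

Frame correspondent (Sahlqvist): \forall x \exists w (x = w \wedge xRw) — i.e. a generalized confluence (Geach) condition.
(a): fails — at w0 but no w with w0=w and w0Rw.
(b): fails — at s but no w with s=w and sRw.
(c): fails — at 1 but no w with 1=w and 1Rw.
(d): condition met.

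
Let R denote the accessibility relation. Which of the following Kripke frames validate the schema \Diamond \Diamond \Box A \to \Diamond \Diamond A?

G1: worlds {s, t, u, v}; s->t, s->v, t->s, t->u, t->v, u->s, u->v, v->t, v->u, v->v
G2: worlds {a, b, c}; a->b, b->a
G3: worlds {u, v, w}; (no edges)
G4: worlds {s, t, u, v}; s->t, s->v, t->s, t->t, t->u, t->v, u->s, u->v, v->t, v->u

This is the axiom for a generalized confluence (Geach) condition; its first-order frame correspondent is \forall x \forall y (x R^2 y \to \exists w (yRw \wedge x R^2 w)).
G1: satisfies the condition.
G2: fails — aR²a but no w with aRw and aR²w.
G3: satisfies the condition.
G4: satisfies the condition.
Valid on: G1, G3, G4.

G1, G3, G4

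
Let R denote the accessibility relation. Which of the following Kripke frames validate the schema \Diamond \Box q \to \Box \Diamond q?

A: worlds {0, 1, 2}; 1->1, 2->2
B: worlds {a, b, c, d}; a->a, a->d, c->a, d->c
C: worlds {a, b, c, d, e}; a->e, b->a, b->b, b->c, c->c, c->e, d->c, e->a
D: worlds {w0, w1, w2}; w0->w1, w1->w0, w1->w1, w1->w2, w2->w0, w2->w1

The schema corresponds to convergence: \forall x \forall y \forall z (Rxy \wedge Rxz \to \exists w (Ryw \wedge Rzw)).
A: satisfies the condition.
B: fails — Raa and Rad but a and d have no common successor.
C: fails — Rbb and Rba but b and a have no common successor.
D: satisfies the condition.
Valid on: A, D.

A, D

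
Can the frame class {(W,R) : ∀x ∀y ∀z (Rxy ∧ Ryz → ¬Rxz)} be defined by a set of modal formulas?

Any modally definable frame class is closed under surjective bounded morphisms.
The 7-cycle (worlds a,b,c,d,e,f,g with a→b→c→d→e→f→g→a) is intransitive. Mapping every world to a single reflexive point • is a surjective bounded morphism; the reflexive point is not intransitive (R••∧R•• but R••).
Hence intransitivity is not modally definable.

No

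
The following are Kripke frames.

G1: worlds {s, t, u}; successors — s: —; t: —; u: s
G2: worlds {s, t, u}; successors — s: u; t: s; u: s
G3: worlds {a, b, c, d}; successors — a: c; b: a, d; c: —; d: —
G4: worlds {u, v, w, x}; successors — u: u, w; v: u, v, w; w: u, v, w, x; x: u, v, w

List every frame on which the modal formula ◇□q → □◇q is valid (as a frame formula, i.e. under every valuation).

This is the axiom for convergence; its first-order frame correspondent is ∀x ∀y ∀z (Rxy ∧ Rxz → ∃w (Ryw ∧ Rzw)).
G1: fails — Rus and Rus but s and s have no common successor.
G2: ✓.
G3: fails — Rac and Rac but c and c have no common successor.
G4: ✓.
Valid on: G2, G4.

G2, G4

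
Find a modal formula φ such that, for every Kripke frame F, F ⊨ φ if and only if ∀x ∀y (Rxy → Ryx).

p → □◇p

A defining formula is p → □◇p (the B axiom).
Suppose p→□◇p is valid. Take Rxy and set V(p)={x}. Then p at x, so □◇p at x, so ◇p at y, so some z with Ryz has p; z=x, i.e. Ryx.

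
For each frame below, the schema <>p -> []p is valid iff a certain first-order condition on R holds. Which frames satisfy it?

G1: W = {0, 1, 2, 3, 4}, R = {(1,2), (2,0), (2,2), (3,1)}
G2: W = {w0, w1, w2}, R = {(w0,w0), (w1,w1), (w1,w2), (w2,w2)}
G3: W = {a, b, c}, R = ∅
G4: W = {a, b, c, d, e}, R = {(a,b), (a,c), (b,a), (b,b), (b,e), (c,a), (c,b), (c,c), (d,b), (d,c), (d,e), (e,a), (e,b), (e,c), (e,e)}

This is the axiom for partial functionality; its first-order frame correspondent is forall x forall y forall z (Rxy & Rxz -> y = z).
G1: fails — 2 sees both 0 and 2.
G2: fails — w1 sees both w1 and w2.
G3: satisfies the condition.
G4: fails — a sees both b and c.
Valid on: G3.

G3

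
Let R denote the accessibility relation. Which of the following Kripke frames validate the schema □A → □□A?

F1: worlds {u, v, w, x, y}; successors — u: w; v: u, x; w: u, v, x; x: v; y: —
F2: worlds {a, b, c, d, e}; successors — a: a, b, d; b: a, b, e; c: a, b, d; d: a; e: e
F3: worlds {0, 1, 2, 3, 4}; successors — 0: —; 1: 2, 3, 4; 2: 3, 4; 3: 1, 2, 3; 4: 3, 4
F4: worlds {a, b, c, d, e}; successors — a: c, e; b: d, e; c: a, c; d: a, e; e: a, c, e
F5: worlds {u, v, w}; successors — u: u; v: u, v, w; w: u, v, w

F5

The schema corresponds to transitivity: ∀x ∀y ∀z (Rxy ∧ Ryz → Rxz).
F1: fails — Ruw and Rwu but not Ruu.
F2: fails — Rab and Rbe but not Rae.
F3: fails — R32 and R24 but not R34.
F4: fails — Rde and Rec but not Rdc.
F5: ✓.
Valid on: F5.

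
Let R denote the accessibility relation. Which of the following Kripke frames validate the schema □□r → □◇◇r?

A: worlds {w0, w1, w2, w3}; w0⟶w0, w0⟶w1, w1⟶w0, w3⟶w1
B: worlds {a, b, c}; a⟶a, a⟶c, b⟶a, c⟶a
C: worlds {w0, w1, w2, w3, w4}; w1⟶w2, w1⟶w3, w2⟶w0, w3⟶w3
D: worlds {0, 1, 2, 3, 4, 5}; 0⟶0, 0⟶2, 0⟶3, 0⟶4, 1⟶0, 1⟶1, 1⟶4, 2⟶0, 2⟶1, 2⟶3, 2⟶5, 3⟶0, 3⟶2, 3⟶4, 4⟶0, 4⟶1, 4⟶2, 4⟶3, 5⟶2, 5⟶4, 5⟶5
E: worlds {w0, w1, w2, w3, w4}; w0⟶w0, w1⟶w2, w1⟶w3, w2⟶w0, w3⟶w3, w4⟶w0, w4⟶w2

This is the axiom for a generalized confluence (Geach) condition; its first-order frame correspondent is ∀x ∀z (xRz → ∃w (xR²w ∧ zR²w)).
A: holds.
B: holds.
C: fails — w1Rw2 but no w with w1R²w and w2R²w.
D: holds.
E: holds.
Valid on: A, B, D, E.

A, B, D, E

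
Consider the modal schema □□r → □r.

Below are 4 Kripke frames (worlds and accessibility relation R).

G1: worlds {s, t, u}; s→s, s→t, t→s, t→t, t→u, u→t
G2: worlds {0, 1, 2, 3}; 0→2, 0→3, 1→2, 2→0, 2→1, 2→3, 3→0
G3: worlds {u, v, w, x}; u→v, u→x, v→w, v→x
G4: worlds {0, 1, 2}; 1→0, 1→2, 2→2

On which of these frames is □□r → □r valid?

The schema corresponds to density: ∀x ∀y (Rxy → ∃z (Rxz ∧ Rzy)).
G1: condition met.
G2: fails — R02 but no z with R0z and Rz2.
G3: fails — Ruv but no z with Ruz and Rzv.
G4: fails — R10 but no z with R1z and Rz0.

G1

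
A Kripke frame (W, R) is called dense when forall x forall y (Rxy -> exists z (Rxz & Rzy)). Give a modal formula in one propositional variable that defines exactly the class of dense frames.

□□q → □q

The condition is density. The C4 schema □□q → □q defines it.
Suppose □□q→□q is valid. Take Rxy and set V(q)={w : xR²w}. Then □□q at x, so □q at x, so q at y, i.e. ∃z(Rxz∧Rzy).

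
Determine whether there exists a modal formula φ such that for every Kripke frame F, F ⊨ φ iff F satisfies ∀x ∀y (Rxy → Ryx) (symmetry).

The condition is symmetry. A defining modal formula is q → □◇q.

Yes — defined by q → □◇q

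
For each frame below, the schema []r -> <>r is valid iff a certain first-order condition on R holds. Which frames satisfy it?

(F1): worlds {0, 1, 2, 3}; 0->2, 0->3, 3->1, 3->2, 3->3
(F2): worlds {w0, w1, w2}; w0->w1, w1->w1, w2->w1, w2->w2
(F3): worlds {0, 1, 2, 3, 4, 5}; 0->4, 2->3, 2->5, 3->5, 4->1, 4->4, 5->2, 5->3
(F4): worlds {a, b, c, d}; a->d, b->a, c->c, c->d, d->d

The schema corresponds to seriality: forall x exists y Rxy.
(F1): fails — world 1 has no successor.
(F2): satisfies the condition.
(F3): fails — world 1 has no successor.
(F4): satisfies the condition.
Valid on: (F2), (F4).

(F2), (F4)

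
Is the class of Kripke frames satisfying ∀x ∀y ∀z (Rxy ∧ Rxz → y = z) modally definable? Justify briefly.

Yes, by ◇r → □r

This is a Sahlqvist condition; the CD axiom ◇r → □r defines it.
Suppose ◇r→□r is valid. Take Rxy, Rxz and set V(r)={y}. Then ◇r at x, so □r at x, so r at z, i.e. z=y.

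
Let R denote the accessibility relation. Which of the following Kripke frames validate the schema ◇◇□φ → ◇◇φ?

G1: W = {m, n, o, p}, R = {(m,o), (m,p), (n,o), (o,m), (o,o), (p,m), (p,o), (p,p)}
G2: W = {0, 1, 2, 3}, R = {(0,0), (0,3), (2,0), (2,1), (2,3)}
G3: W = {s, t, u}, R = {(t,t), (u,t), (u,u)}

Frame correspondent (Sahlqvist): ∀x ∀y (xR²y → ∃w (yRw ∧ xR²w)) — i.e. a generalized confluence (Geach) condition.
G1: satisfies the condition.
G2: fails — 0R²3 but no w with 3Rw and 0R²w.
G3: satisfies the condition.

G1, G3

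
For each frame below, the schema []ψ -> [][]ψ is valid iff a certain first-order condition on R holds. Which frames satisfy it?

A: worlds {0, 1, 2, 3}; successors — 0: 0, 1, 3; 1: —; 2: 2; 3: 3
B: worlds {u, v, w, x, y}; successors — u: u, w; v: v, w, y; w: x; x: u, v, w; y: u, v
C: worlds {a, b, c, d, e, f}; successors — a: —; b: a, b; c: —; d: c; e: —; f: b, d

A

The schema corresponds to transitivity: forall x forall y forall z (Rxy & Ryz -> Rxz).
A: condition met.
B: fails — Rxw and Rwx but not Rxx.
C: fails — Rfd and Rdc but not Rfc.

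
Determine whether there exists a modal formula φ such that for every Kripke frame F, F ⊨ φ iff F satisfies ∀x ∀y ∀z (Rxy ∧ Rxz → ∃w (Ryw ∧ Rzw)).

Yes — defined by ◇□p → □◇p

The condition is convergence. A defining modal formula is ◇□p → □◇p.
Suppose ◇□p→□◇p is valid. Take Rxy, Rxz and set V(p)={w : Ryw}. Then □p at y so ◇□p at x, so □◇p at x, so ◇p at z, giving w with Rzw and Ryw.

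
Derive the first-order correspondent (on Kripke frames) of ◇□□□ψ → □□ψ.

This is a Sahlqvist (Geach-type) schema ◇^1□^3ψ → □^2◇^0ψ.
Minimal-valuation argument: fix x; take any y with xR^1y and any z with xR^2z. Set V(ψ) to the set of worlds R-reachable from y in exactly 3 steps. Then □^3ψ holds at y, so the antecedent holds at x; validity forces ◇^0ψ at z, giving a w with zR^0w and yR^3w.
First-order correspondent: ∀x ∀y ∀z ((xRy ∧ xR²z) → ∃w (yR³w ∧ z = w)).

∀x ∀y ∀z ((xRy ∧ xR²z) → ∃w (yR³w ∧ z = w))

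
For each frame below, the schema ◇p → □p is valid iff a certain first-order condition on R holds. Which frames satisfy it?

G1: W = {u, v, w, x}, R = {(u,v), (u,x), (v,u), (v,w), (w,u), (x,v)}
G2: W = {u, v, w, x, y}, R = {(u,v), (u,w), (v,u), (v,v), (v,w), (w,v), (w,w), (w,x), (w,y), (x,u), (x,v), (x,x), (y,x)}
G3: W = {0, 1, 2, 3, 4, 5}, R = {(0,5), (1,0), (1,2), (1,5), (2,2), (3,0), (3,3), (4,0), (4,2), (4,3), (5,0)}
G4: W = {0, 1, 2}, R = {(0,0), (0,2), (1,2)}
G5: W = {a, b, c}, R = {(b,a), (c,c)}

G5

Frame correspondent (Sahlqvist): ∀x ∀y ∀z (Rxy ∧ Rxz → y = z) — i.e. partial functionality.
G1: fails — u sees both v and x.
G2: fails — u sees both v and w.
G3: fails — 1 sees both 0 and 2.
G4: fails — 0 sees both 0 and 2.
G5: condition met.
Valid on: G5.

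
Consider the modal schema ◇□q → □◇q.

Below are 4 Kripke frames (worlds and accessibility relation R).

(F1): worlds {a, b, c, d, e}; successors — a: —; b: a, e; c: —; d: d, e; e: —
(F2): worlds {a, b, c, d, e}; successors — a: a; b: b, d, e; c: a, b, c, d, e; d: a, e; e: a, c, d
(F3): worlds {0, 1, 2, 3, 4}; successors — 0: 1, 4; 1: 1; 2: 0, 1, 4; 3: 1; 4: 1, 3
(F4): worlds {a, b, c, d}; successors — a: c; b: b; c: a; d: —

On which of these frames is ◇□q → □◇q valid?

(F3), (F4)

This is the axiom for convergence; its first-order frame correspondent is ∀x ∀y ∀z (Rxy ∧ Rxz → ∃w (Ryw ∧ Rzw)).
(F1): fails — Rba and Rba but a and a have no common successor.
(F2): fails — Rcb and Rca but b and a have no common successor.
(F3): holds.
(F4): holds.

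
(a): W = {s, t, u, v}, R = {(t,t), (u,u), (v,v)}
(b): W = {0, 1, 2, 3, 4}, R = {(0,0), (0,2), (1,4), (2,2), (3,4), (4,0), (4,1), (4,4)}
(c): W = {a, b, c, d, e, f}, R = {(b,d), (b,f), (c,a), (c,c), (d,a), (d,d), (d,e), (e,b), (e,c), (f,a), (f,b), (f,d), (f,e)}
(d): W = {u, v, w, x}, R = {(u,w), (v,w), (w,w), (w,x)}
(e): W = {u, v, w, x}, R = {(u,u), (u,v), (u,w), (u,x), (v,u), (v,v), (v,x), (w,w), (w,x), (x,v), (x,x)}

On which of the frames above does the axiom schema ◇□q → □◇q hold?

(a), (e)

This is the axiom for convergence; its first-order frame correspondent is ∀x ∀y ∀z (Rxy ∧ Rxz → ∃w (Ryw ∧ Rzw)).
(a): ✓.
(b): fails — R40 and R41 but 0 and 1 have no common successor.
(c): fails — Rcc and Rca but c and a have no common successor.
(d): fails — Rww and Rwx but w and x have no common successor.
(e): ✓.
Valid on: (a), (e).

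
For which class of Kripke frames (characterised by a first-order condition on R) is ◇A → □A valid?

Suppose ◇A→□A is valid. Take Rxy, Rxz and set V(A)={y}. Then ◇A at x, so □A at x, so A at z, i.e. z=y.

partial functionality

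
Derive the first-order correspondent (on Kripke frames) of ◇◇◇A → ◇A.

∀x ∀y (xR³y → ∃w (y = w ∧ xRw))

This is a Sahlqvist (Geach-type) schema ◇^3□^0A → □^0◇^1A.
First-order correspondent: ∀x ∀y (xR³y → ∃w (y = w ∧ xRw)).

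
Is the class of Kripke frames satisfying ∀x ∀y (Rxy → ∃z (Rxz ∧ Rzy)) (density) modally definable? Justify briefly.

This is a Sahlqvist condition; the C4 axiom □□r → □r defines it.
Suppose □□r→□r is valid. Take Rxy and set V(r)={w : xR²w}. Then □□r at x, so □r at x, so r at y, i.e. ∃z(Rxz∧Rzy).

Yes — defined by □□r → □r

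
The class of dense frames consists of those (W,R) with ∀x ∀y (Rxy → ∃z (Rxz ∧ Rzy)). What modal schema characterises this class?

□□r → □r

This is density; the standard corresponding axiom is C4: □□r → □r.
Suppose □□r→□r is valid. Take Rxy and set V(r)={w : xR²w}. Then □□r at x, so □r at x, so r at y, i.e. ∃z(Rxz∧Rzy).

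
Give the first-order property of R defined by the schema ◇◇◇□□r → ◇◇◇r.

∀x ∀y (xR³y → ∃w (yR²w ∧ xR³w))

This is a Sahlqvist (Geach-type) schema ◇^3□^2r → □^0◇^3r.
Minimal-valuation argument: fix x; take any y with xR^3y and any z with xR^0z. Set V(r) to the set of worlds R-reachable from y in exactly 2 steps. Then □^2r holds at y, so the antecedent holds at x; validity forces ◇^3r at z, giving a w with zR^3w and yR^2w.
First-order correspondent: ∀x ∀y (xR³y → ∃w (yR²w ∧ xR³w)).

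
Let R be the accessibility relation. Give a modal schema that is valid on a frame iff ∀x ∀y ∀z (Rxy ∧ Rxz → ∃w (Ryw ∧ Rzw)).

A defining formula is ◇□p → □◇p (the .2 axiom).
Suppose ◇□p→□◇p is valid. Take Rxy, Rxz and set V(p)={w : Ryw}. Then □p at y so ◇□p at x, so □◇p at x, so ◇p at z, giving w with Rzw and Ryw.

◇□p → □◇p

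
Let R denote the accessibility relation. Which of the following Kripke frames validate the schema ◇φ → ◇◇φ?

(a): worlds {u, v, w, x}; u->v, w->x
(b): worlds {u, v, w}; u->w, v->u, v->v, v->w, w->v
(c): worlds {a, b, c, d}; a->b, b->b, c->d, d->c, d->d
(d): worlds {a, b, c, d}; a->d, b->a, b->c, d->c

The schema corresponds to a generalized confluence (Geach) condition: ∀x ∀y (xRy → ∃w (y = w ∧ xR²w)).
(a): fails — uRv but no t with v=t and uR²t.
(b): fails — uRw but no t with w=t and uR²t.
(c): holds.
(d): fails — aRd but no w with d=w and aR²w.

(c)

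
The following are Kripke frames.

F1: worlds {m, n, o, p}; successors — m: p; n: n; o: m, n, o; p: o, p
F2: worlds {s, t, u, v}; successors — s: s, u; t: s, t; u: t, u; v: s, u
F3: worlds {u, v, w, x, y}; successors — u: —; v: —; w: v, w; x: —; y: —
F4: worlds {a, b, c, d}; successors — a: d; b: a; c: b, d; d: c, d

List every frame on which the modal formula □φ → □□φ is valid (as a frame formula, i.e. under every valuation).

This is the axiom for transitivity; its first-order frame correspondent is ∀x ∀y ∀z (Rxy ∧ Ryz → Rxz).
F1: fails — Rom and Rmp but not Rop.
F2: fails — Rut and Rts but not Rus.
F3: satisfies the condition.
F4: fails — Rcd and Rdc but not Rcc.

F3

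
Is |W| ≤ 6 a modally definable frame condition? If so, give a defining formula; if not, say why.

Modal frame validity is preserved under disjoint unions.
Any modal formula valid on each of 7 disjoint one-world frames is valid on their disjoint union (validity is preserved under disjoint unions). Each one-world frame has |W|=1≤6, but the union has |W|=7.
Hence having at most 6 worlds is not modally definable.

Not modally definable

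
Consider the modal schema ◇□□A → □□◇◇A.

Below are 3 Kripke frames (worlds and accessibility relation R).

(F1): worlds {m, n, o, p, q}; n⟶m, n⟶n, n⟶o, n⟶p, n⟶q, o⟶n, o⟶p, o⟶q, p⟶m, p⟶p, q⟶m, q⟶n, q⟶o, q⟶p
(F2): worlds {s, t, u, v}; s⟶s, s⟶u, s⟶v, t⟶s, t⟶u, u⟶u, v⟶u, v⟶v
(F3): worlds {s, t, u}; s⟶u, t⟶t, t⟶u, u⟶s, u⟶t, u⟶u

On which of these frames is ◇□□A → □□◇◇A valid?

(F2), (F3)

This is the axiom for a generalized confluence (Geach) condition; its first-order frame correspondent is ∀x ∀y ∀z ((xRy ∧ xR²z) → ∃w (yR²w ∧ zR²w)).
(F1): fails — nRm, nR²m but no w with mR²w and mR²w.
(F2): condition met.
(F3): condition met.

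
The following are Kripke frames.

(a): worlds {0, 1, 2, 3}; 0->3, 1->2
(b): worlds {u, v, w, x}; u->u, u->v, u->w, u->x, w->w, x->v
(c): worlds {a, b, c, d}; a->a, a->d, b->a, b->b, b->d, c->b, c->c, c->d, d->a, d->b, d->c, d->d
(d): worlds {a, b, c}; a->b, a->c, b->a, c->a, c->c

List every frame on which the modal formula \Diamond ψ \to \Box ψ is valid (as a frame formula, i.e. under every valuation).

This is the axiom for partial functionality; its first-order frame correspondent is \forall x \forall y \forall z (Rxy \wedge Rxz \to y = z).
(a): holds.
(b): fails — u sees both u and v.
(c): fails — a sees both a and d.
(d): fails — a sees both b and c.

(a)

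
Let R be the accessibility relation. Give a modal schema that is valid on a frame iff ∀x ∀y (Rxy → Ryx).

This is symmetry; the standard corresponding axiom is B: r → □◇r.

r → □◇r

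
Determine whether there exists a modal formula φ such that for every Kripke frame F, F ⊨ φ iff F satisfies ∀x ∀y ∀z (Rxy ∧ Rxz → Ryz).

This is a Sahlqvist condition; the 5 axiom ◇r → □◇r defines it.
Suppose ◇r→□◇r is valid. Take Rxy, Rxz and set V(r)={y}. Then ◇r at x, so □◇r at x, so ◇r at z, so some w with Rzw has r; w=y, i.e. Rzy. By symmetry of the argument, Ryz.

Definable; ◇r → □◇r defines it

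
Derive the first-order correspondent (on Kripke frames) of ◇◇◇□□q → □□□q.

∀x ∀y ∀z ((xR³y ∧ xR³z) → ∃w (yR²w ∧ z = w))

This is a Sahlqvist (Geach-type) schema ◇^3□^2q → □^3◇^0q.
Minimal-valuation argument: fix x; take any y with xR^3y and any z with xR^3z. Set V(q) to the set of worlds R-reachable from y in exactly 2 steps. Then □^2q holds at y, so the antecedent holds at x; validity forces ◇^0q at z, giving a w with zR^0w and yR^2w.
First-order correspondent: ∀x ∀y ∀z ((xR³y ∧ xR³z) → ∃w (yR²w ∧ z = w)).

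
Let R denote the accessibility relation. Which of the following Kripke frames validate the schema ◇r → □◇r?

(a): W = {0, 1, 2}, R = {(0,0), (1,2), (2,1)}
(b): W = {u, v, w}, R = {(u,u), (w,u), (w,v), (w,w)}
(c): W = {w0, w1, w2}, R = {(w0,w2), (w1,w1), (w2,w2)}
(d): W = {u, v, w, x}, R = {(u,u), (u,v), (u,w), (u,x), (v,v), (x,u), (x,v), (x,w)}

(c)

Frame correspondent (Sahlqvist): ∀x ∀y ∀z (Rxy ∧ Rxz → Ryz) — i.e. the Euclidean property.
(a): fails — R12 and R12 but not R22.
(b): fails — Rwu and Rww but not Ruw.
(c): satisfies the condition.
(d): fails — Ruv and Ruw but not Rvw.
Valid on: (c).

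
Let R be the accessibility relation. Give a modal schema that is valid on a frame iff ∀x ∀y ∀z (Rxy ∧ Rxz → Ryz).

◇s → □◇s

The condition is the Euclidean property. The 5 schema ◇s → □◇s defines it.
Suppose ◇s→□◇s is valid. Take Rxy, Rxz and set V(s)={y}. Then ◇s at x, so □◇s at x, so ◇s at z, so some w with Rzw has s; w=y, i.e. Rzy. By symmetry of the argument, Ryz.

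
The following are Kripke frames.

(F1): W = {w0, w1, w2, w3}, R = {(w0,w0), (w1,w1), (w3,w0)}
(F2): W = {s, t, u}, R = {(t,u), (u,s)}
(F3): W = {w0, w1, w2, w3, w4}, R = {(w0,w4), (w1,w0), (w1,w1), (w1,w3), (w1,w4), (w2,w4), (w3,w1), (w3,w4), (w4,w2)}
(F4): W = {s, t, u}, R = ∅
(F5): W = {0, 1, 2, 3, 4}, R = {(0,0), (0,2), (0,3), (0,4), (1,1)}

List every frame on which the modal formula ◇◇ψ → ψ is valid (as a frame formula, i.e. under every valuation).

(F4)

This is the axiom for a generalized confluence (Geach) condition; its first-order frame correspondent is ∀x ∀y (xR²y → ∃w (y = w ∧ x = w)).
(F1): fails — w3R²w0 but w0 ≠ w3.
(F2): fails — tR²s but s ≠ t.
(F3): fails — w0R²w2 but w2 ≠ w0.
(F4): ✓.
(F5): fails — 0R²2 but 2 ≠ 0.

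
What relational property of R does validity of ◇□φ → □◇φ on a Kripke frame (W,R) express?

Suppose ◇□φ→□◇φ is valid. Take Rxy, Rxz and set V(φ)={w : Ryw}. Then □φ at y so ◇□φ at x, so □◇φ at x, so ◇φ at z, giving w with Rzw and Ryw.

Convergence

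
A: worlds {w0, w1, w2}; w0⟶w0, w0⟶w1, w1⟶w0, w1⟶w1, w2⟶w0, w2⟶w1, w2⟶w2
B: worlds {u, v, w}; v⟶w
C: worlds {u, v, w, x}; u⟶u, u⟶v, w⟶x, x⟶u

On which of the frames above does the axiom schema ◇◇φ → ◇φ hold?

The schema corresponds to transitivity: ∀x ∀y ∀z (Rxy ∧ Ryz → Rxz).
A: ✓.
B: ✓.
C: fails — Rxu and Ruv but not Rxv.

A, B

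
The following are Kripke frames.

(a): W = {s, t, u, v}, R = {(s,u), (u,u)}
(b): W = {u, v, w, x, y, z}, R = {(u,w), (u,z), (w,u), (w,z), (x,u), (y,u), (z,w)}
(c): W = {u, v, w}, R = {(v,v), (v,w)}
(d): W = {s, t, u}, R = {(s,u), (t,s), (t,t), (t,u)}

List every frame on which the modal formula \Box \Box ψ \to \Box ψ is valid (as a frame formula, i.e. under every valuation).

(a), (c)

This is the axiom for density; its first-order frame correspondent is \forall x \forall y (Rxy \to \exists z (Rxz \wedge Rzy)).
(a): satisfies the condition.
(b): fails — Rwu but no t with Rwt and Rtu.
(c): satisfies the condition.
(d): fails — Rsu but no z with Rsz and Rzu.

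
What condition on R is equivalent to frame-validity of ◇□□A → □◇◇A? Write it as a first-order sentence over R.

∀x ∀y ∀z ((xRy ∧ xRz) → ∃w (yR²w ∧ zR²w))

This is a Sahlqvist (Geach-type) schema ◇^1□^2A → □^1◇^2A.
First-order correspondent: ∀x ∀y ∀z ((xRy ∧ xRz) → ∃w (yR²w ∧ zR²w)).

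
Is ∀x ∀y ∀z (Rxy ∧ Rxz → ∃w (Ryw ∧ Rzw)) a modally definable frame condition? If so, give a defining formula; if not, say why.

Yes — defined by ◇□q → □◇q

The condition is convergence. A defining modal formula is ◇□q → □◇q.
Suppose ◇□q→□◇q is valid. Take Rxy, Rxz and set V(q)={w : Ryw}. Then □q at y so ◇□q at x, so □◇q at x, so ◇q at z, giving w with Rzw and Ryw.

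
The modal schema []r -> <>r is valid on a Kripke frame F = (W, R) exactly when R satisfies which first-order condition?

Suppose □r→◇r is valid. At any x set V(r)=W. Then □r at x, so ◇r at x, so x has a successor.

seriality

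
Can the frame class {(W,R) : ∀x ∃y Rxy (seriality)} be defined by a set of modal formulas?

Definable; □q → ◇q defines it

This is a Sahlqvist condition; the D axiom □q → ◇q defines it.
Suppose □q→◇q is valid. At any x set V(q)=W. Then □q at x, so ◇q at x, so x has a successor.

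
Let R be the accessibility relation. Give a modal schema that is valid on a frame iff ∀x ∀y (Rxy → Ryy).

A defining formula is □(□p → p) (the T□ axiom).

□(□p → p)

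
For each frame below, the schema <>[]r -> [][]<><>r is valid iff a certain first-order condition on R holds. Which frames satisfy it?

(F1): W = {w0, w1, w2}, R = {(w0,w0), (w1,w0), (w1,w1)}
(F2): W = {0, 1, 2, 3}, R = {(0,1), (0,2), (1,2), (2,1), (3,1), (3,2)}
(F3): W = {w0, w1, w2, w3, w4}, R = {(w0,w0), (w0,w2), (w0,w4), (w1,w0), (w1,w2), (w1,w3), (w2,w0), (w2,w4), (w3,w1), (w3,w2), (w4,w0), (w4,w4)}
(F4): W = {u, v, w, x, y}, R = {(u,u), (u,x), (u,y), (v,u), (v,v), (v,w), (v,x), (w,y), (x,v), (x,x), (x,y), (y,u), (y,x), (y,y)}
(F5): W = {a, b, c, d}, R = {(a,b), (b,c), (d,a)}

(F1), (F3), (F4)

This is the axiom for a generalized confluence (Geach) condition; its first-order frame correspondent is forall x forall y forall z ((xRy & x R^2 z) -> exists w (yRw & z R^2 w)).
(F1): condition met.
(F2): fails — 0R1, 0R²1 but no w with 1Rw and 1R²w.
(F3): condition met.
(F4): condition met.
(F5): fails — aRb, aR²c but no w with bRw and cR²w.
Valid on: (F1), (F3), (F4).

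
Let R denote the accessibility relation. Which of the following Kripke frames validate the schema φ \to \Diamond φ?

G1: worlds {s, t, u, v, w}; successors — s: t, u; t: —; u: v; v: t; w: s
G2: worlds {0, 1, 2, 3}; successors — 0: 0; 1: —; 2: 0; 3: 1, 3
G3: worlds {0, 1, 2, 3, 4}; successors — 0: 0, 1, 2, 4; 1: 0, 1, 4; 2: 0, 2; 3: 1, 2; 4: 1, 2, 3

none

This is the axiom for reflexivity; its first-order frame correspondent is \forall x Rxx.
G1: fails — world s does not see itself.
G2: fails — world 1 does not see itself.
G3: fails — world 3 does not see itself.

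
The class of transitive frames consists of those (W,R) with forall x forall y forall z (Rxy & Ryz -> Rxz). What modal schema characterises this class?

A defining formula is □s → □□s (the 4 axiom).
Suppose □s→□□s is valid. Take Rxy, Ryz and set V(s)={w : Rxw}. Then □s at x, so □□s at x, so □s at y, so s at z, i.e. Rxz.

□s → □□s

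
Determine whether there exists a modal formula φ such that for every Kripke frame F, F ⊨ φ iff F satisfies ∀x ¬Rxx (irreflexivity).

Not modally definable

If a class were modally definable it would be closed under surjective bounded morphisms (Goldblatt–Thomason).
The 2-cycle (worlds 0,1 with 0→1→0) is irreflexive, and the map sending every world to a single reflexive point • is a surjective bounded morphism (forth: every edge maps to (•,•); back: every world has a successor). So any modal formula valid on the 2-cycle is also valid on the reflexive point, which is not irreflexive.
So no modal formula (or set of formulas) defines exactly the irreflexive frames.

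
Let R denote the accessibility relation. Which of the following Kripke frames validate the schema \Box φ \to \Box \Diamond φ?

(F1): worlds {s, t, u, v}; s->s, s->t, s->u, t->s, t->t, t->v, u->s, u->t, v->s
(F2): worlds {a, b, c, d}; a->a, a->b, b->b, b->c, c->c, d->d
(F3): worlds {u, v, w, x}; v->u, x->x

The schema corresponds to a generalized confluence (Geach) condition: \forall x \forall z (xRz \to \exists w (xRw \wedge zRw)).
(F1): satisfies the condition.
(F2): satisfies the condition.
(F3): fails — vRu but no t with vRt and uRt.

(F1), (F2)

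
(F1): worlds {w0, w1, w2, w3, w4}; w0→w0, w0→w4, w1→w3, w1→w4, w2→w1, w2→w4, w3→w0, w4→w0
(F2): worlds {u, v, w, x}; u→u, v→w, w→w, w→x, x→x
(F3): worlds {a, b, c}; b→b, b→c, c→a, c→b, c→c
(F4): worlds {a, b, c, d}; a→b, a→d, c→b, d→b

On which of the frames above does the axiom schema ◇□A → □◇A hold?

This is the axiom for convergence; its first-order frame correspondent is ∀x ∀y ∀z (Rxy ∧ Rxz → ∃w (Ryw ∧ Rzw)).
(F1): fails — Rw2w4 and Rw2w1 but w4 and w1 have no common successor.
(F2): satisfies the condition.
(F3): fails — Rcc and Rca but c and a have no common successor.
(F4): fails — Rad and Rab but d and b have no common successor.
Valid on: (F2).

(F2)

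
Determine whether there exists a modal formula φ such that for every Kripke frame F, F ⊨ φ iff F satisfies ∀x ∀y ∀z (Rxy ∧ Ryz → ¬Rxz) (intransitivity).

No — not modally definable

Modal frame validity is preserved under surjective bounded morphisms.
The 5-cycle (worlds a,b,c,d,e with a→b→c→d→e→a) is intransitive. Mapping every world to a single reflexive point • is a surjective bounded morphism; the reflexive point is not intransitive (R••∧R•• but R••).
So the class is not modally definable.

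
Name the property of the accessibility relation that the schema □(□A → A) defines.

Shift-reflexivity

Suppose □(□A→A) is valid. Take Rxy and set V(A)={w : Ryw}. Then at y, □A holds; since □(□A→A) at x, □A→A at y, so A at y, i.e. Ryy.
The converse is a direct semantic check.
So the correspondent is shift-reflexivity.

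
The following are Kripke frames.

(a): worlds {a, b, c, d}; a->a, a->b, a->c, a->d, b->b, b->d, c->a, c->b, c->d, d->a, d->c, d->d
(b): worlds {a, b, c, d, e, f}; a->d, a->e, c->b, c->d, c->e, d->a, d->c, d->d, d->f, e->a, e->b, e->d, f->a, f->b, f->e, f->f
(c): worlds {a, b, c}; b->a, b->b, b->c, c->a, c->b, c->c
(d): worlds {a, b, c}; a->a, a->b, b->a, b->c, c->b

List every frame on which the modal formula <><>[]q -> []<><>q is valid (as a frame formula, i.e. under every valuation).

The schema corresponds to a generalized confluence (Geach) condition: forall x forall y forall z ((x R^2 y & xRz) -> exists w (yRw & z R^2 w)).
(a): ✓.
(b): fails — aR²b, aRd but no w with bRw and dR²w.
(c): fails — bR²a, bRa but no w with aRw and aR²w.
(d): ✓.

(a), (d)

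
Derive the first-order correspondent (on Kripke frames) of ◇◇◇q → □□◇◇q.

This is a Sahlqvist (Geach-type) schema ◇^3□^0q → □^2◇^2q.
Minimal-valuation argument: fix x; take any y with xR^3y and any z with xR^2z. Set V(q) to the set of worlds R-reachable from y in exactly 0 steps. Then □^0q holds at y, so the antecedent holds at x; validity forces ◇^2q at z, giving a w with zR^2w and yR^0w.
First-order correspondent: ∀x ∀y ∀z ((xR³y ∧ xR²z) → ∃w (y = w ∧ zR²w)).

∀x ∀y ∀z ((xR³y ∧ xR²z) → ∃w (y = w ∧ zR²w))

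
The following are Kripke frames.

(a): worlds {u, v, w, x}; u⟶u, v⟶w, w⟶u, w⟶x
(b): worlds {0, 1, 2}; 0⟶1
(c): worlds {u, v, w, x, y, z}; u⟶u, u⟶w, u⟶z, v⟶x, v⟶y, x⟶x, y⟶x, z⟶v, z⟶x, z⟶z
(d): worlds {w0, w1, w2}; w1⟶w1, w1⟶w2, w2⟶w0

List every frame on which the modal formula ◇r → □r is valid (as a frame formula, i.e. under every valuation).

Frame correspondent (Sahlqvist): ∀x ∀y ∀z (Rxy ∧ Rxz → y = z) — i.e. partial functionality.
(a): fails — w sees both u and x.
(b): holds.
(c): fails — u sees both u and w.
(d): fails — w1 sees both w1 and w2.

(b)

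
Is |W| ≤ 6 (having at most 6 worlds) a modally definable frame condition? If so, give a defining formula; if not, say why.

No

Any modally definable frame class is closed under disjoint unions.
Any modal formula valid on each of 7 disjoint one-world frames is valid on their disjoint union (validity is preserved under disjoint unions). Each one-world frame has |W|=1≤6, but the union has |W|=7.
So the class is not modally definable.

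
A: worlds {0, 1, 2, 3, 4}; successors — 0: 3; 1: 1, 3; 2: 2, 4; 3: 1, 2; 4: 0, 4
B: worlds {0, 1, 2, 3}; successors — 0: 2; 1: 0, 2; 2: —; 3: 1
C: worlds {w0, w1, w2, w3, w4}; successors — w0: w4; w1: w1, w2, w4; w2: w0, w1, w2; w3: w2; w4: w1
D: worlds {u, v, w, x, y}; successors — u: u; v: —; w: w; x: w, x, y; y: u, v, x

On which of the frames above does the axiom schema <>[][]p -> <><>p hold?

C

The schema corresponds to a generalized confluence (Geach) condition: forall x forall y (xRy -> exists w (y R^2 w & x R^2 w)).
A: fails — 4R0 but no w with 0R²w and 4R²w.
B: fails — 0R2 but no w with 2R²w and 0R²w.
C: holds.
D: fails — yRv but no t with vR²t and yR²t.
Valid on: C.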